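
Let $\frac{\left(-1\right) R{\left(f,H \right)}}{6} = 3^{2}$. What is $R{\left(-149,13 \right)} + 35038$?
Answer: $34984$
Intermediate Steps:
$R{\left(f,H \right)} = -54$ ($R{\left(f,H \right)} = - 6 \cdot 3^{2} = \left(-6\right) 9 = -54$)
$R{\left(-149,13 \right)} + 35038 = -54 + 35038 = 34984$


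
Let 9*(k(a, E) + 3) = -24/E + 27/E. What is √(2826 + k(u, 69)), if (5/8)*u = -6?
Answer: √13440326/69 ≈ 53.132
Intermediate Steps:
u = -48/5 (u = (8/5)*(-6) = -48/5 ≈ -9.6000)
k(a, E) = -3 + 1/(3*E) (k(a, E) = -3 + (-24/E + 27/E)/9 = -3 + (3/E)/9 = -3 + 1/(3*E))
√(2826 + k(u, 69)) = √(2826 + (-3 + (⅓)/69)) = √(2826 + (-3 + (⅓)*(1/69))) = √(2826 + (-3 + 1/207)) = √(2826 - 620/207) = √(584362/207) = √13440326/69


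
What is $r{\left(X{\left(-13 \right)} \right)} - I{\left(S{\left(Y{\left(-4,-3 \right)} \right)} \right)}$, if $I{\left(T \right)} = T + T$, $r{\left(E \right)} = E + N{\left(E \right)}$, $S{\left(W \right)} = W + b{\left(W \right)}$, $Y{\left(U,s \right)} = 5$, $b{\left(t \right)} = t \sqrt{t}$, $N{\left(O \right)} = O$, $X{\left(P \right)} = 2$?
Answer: $-6 - 10 \sqrt{5} \approx -28.361$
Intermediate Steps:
$b{\left(t \right)} = t^{\frac{3}{2}}$
$S{\left(W \right)} = W + W^{\frac{3}{2}}$
$r{\left(E \right)} = 2 E$ ($r{\left(E \right)} = E + E = 2 E$)
$I{\left(T \right)} = 2 T$
$r{\left(X{\left(-13 \right)} \right)} - I{\left(S{\left(Y{\left(-4,-3 \right)} \right)} \right)} = 2 \cdot 2 - 2 \left(5 + 5^{\frac{3}{2}}\right) = 4 - 2 \left(5 + 5 \sqrt{5}\right) = 4 - \left(10 + 10 \sqrt{5}\right) = -6 - 10 \sqrt{5}$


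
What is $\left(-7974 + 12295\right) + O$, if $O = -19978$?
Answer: $-15657$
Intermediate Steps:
$\left(-7974 + 12295\right) + O = \left(-7974 + 12295\right) - 19978 = 4321 - 19978 = -15657$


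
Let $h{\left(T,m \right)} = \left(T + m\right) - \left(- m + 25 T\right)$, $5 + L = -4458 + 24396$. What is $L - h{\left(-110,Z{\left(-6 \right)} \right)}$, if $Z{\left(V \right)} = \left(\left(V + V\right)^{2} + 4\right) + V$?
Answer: $17009$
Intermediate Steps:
$Z{\left(V \right)} = 4 + V + 4 V^{2}$ ($Z{\left(V \right)} = \left(\left(2 V\right)^{2} + 4\right) + V = \left(4 V^{2} + 4\right) + V = \left(4 + 4 V^{2}\right) + V = 4 + V + 4 V^{2}$)
$L = 19933$ ($L = -5 + \left(-4458 + 24396\right) = -5 + 19938 = 19933$)
$h{\left(T,m \right)} = - 24 T + 2 m$ ($h{\left(T,m \right)} = \left(T + m\right) - \left(- m + 25 T\right) = - 24 T + 2 m$)
$L - h{\left(-110,Z{\left(-6 \right)} \right)} = 19933 - \left(\left(-24\right) \left(-110\right) + 2 \left(4 - 6 + 4 \left(-6\right)^{2}\right)\right) = 19933 - \left(2640 + 2 \left(4 - 6 + 4 \cdot 36\right)\right) = 19933 - \left(2640 + 2 \left(4 - 6 + 144\right)\right) = 19933 - \left(2640 + 2 \cdot 142\right) = 19933 - \left(2640 + 284\right) = 19933 - 2924 = 17009$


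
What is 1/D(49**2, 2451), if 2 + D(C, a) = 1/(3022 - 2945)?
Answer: -77/153 ≈ -0.50327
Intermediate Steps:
D(C, a) = -153/77 (D(C, a) = -2 + 1/(3022 - 2945) = -2 + 1/77 = -153/77)
1/D(49**2, 2451) = 1/(-153/77) = -77/153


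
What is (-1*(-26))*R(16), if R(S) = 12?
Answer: 312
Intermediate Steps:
(-1*(-26))*R(16) = -1*(-26)*12 = 26*12 = 312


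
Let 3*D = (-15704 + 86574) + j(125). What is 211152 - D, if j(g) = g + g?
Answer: 562336/3 ≈ 1.8745e+5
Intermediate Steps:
j(g) = 2*g
D = 71120/3 (D = ((-15704 + 86574) + 2*125)/3 = (70870 + 250)/3 = (⅓)*71120 = 71120/3 ≈ 23707.)
211152 - D = 211152 - 1*71120/3 = 211152 - 71120/3 = 562336/3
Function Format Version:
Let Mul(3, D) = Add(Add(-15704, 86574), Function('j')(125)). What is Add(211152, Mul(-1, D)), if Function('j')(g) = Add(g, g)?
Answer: Rational(562336, 3) ≈ 1.8745e+5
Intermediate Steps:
Function('j')(g) = Mul(2, g)
D = Rational(71120, 3) (D = Mul(Rational(1, 3), Add(Add(-15704, 86574), Mul(2, 125))) = Mul(Rational(1, 3), Add(70870, 250)) = Mul(Rational(1, 3), 71120) = Rational(71120, 3) ≈ 23707.)
Add(211152, Mul(-1, D)) = Add(211152, Mul(-1, Rational(71120, 3))) = Add(211152, Rational(-71120, 3)) = Rational(562336, 3)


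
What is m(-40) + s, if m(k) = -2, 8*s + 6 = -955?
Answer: -977/8 ≈ -122.13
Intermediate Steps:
s = -961/8 (s = -¾ + (⅛)*(-955) = -¾ - 955/8 = -961/8 ≈ -120.13)
m(-40) + s = -2 - 961/8 = -977/8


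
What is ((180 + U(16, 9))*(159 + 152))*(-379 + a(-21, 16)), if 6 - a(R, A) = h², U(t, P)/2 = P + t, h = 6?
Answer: -29255770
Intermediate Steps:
U(t, P) = 2*P + 2*t (U(t, P) = 2*(P + t) = 2*P + 2*t)
a(R, A) = -30 (a(R, A) = 6 - 1*6² = 6 - 1*36 = 6 - 36 = -30)
((180 + U(16, 9))*(159 + 152))*(-379 + a(-21, 16)) = ((180 + (2*9 + 2*16))*(159 + 152))*(-379 - 30) = ((180 + (18 + 32))*311)*(-409) = ((180 + 50)*311)*(-409) = (230*311)*(-409) = 71530*(-409) = -29255770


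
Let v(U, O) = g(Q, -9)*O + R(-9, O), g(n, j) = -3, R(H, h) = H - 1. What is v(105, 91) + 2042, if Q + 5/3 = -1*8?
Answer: 1759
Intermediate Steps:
Q = -29/3 (Q = -5/3 - 1*8 = -5/3 - 8 = -29/3 ≈ -9.6667)
R(H, h) = -1 + H
v(U, O) = -10 - 3*O (v(U, O) = -3*O + (-1 - 9) = -3*O - 10 = -10 - 3*O)
v(105, 91) + 2042 = (-10 - 3*91) + 2042 = (-10 - 273) + 2042 = -283 + 2042 = 1759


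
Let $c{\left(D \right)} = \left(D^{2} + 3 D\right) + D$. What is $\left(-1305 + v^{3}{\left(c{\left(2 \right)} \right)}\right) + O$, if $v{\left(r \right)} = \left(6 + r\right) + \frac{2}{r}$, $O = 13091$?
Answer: $\frac{3840805}{216} \approx 17782.0$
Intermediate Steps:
$c{\left(D \right)} = D^{2} + 4 D$
$v{\left(r \right)} = 6 + r + \frac{2}{r}$
$\left(-1305 + v^{3}{\left(c{\left(2 \right)} \right)}\right) + O = \left(-1305 + \left(6 + 2 \left(4 + 2\right) + \frac{2}{2 \left(4 + 2\right)}\right)^{3}\right) + 13091 = \left(-1305 + \left(6 + 2 \cdot 6 + \frac{2}{2 \cdot 6}\right)^{3}\right) + 13091 = \left(-1305 + \left(6 + 12 + \frac{2}{12}\right)^{3}\right) + 13091 = \left(-1305 + \left(6 + 12 + 2 \cdot \frac{1}{12}\right)^{3}\right) + 13091 = \left(-1305 + \left(6 + 12 + \frac{1}{6}\right)^{3}\right) + 13091 = \left(-1305 + \left(\frac{109}{6}\right)^{3}\right) + 13091 = \left(-1305 + \frac{1295029}{216}\right) + 13091 = \frac{1013149}{216} + 13091 = \frac{3840805}{216}$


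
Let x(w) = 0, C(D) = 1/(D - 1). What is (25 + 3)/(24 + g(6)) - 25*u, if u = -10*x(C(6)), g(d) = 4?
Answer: 1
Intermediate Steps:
C(D) = 1/(-1 + D)
u = 0 (u = -10*0 = 0)
(25 + 3)/(24 + g(6)) - 25*u = (25 + 3)/(24 + 4) - 25*0 = 28/28 + 0 = 28*(1/28) + 0 = 1 + 0 = 1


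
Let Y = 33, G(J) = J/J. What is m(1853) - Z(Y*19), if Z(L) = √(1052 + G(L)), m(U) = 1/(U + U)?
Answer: 1/3706 - 9*√13 ≈ -32.450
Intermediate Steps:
G(J) = 1
m(U) = 1/(2*U)
Z(L) = 9*√13 (Z(L) = √(1052 + 1) = √1053 = 9*√13)
m(1853) - Z(Y*19) = (½)/1853 - 9*√13 = (½)*(1/1853) - 9*√13 = 1/3706 - 9*√13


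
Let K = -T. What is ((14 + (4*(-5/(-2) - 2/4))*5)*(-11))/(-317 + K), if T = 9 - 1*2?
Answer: 11/6 ≈ 1.8333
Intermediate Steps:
T = 7 (T = 9 - 2 = 7)
K = -7 (K = -1*7 = -7)
((14 + (4*(-5/(-2) - 2/4))*5)*(-11))/(-317 + K) = ((14 + (4*(-5/(-2) - 2/4))*5)*(-11))/(-317 - 7) = ((14 + (4*(-5*(-1/2) - 2*1/4))*5)*(-11))/(-324) = ((14 + (4*(5/2 - 1/2))*5)*(-11))*(-1/324) = ((14 + (4*2)*5)*(-11))*(-1/324) = ((14 + 8*5)*(-11))*(-1/324) = ((14 + 40)*(-11))*(-1/324) = (54*(-11))*(-1/324) = -594*(-1/324) = 11/6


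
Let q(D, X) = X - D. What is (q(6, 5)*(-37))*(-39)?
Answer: -1443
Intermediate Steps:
(q(6, 5)*(-37))*(-39) = ((5 - 1*6)*(-37))*(-39) = ((5 - 6)*(-37))*(-39) = -1*(-37)*(-39) = 37*(-39) = -1443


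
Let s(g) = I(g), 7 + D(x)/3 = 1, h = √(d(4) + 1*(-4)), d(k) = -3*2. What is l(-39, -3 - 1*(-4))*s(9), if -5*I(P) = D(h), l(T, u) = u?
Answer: 18/5 ≈ 3.6000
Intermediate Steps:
d(k) = -6
h = I*√10 (h = √(-6 + 1*(-4)) = √(-6 - 4) = √(-10) = I*√10 ≈ 3.1623*I)
D(x) = -18 (D(x) = -21 + 3*1 = -21 + 3 = -18)
I(P) = 18/5 (I(P) = -⅕*(-18) = 18/5)
s(g) = 18/5
l(-39, -3 - 1*(-4))*s(9) = (-3 - 1*(-4))*(18/5) = (-3 + 4)*(18/5) = 1*(18/5) = 18/5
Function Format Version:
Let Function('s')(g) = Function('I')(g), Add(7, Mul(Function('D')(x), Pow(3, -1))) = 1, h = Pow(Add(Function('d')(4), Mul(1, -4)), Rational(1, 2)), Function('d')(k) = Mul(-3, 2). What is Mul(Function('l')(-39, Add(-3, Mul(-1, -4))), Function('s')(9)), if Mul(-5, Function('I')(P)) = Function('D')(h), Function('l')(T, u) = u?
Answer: Rational(18, 5) ≈ 3.6000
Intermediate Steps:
Function('d')(k) = -6
h = Mul(I, Pow(10, Rational(1, 2))) (h = Pow(Add(-6, Mul(1, -4)), Rational(1, 2)) = Pow(Add(-6, -4), Rational(1, 2)) = Pow(-10, Rational(1, 2)) = Mul(I, Pow(10, Rational(1, 2))) ≈ Mul(3.1623, I))
Function('D')(x) = -18 (Function('D')(x) = Add(-21, Mul(3, 1)) = Add(-21, 3) = -18)
Function('I')(P) = Rational(18, 5) (Function('I')(P) = Mul(Rational(-1, 5), -18) = Rational(18, 5))
Function('s')(g) = Rational(18, 5)
Mul(Function('l')(-39, Add(-3, Mul(-1, -4))), Function('s')(9)) = Mul(Add(-3, Mul(-1, -4)), Rational(18, 5)) = Mul(Add(-3, 4), Rational(18, 5)) = Mul(1, Rational(18, 5)) = Rational(18, 5)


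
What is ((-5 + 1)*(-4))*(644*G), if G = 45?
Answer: 463680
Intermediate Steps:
((-5 + 1)*(-4))*(644*G) = ((-5 + 1)*(-4))*(644*45) = -4*(-4)*28980 = 16*28980 = 463680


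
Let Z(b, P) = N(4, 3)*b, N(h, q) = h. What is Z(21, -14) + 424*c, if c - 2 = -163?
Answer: -68180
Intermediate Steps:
c = -161 (c = 2 - 163 = -161)
Z(b, P) = 4*b
Z(21, -14) + 424*c = 4*21 + 424*(-161) = 84 - 68264 = -68180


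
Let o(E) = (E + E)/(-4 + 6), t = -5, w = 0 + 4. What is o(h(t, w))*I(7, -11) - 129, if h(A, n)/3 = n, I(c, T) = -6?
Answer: -201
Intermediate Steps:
w = 4
h(A, n) = 3*n
o(E) = E (o(E) = (2*E)/2 = (2*E)*(1/2) = E)
o(h(t, w))*I(7, -11) - 129 = (3*4)*(-6) - 129 = 12*(-6) - 129 = -72 - 129 = -201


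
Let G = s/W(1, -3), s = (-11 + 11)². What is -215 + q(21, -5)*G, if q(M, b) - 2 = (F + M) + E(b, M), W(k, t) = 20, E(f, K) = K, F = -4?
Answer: -215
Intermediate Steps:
q(M, b) = -2 + 2*M (q(M, b) = 2 + ((-4 + M) + M) = 2 + (-4 + 2*M) = -2 + 2*M)
s = 0 (s = 0² = 0)
G = 0 (G = 0/20 = 0*(1/20) = 0)
-215 + q(21, -5)*G = -215 + (-2 + 2*21)*0 = -215 + (-2 + 42)*0 = -215 + 40*0 = -215 + 0 = -215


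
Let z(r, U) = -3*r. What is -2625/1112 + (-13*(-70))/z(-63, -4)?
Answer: 73685/30024 ≈ 2.4542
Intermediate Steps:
-2625/1112 + (-13*(-70))/z(-63, -4) = -2625/1112 + (-13*(-70))/((-3*(-63))) = -2625*1/1112 + 910/189 = -2625/1112 + 910*(1/189) = -2625/1112 + 130/27 = 73685/30024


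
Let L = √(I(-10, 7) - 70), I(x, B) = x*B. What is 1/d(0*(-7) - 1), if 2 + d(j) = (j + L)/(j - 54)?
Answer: -5995/12021 + 110*I*√35/12021 ≈ -0.49871 + 0.054136*I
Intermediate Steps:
I(x, B) = B*x
L = 2*I*√35 (L = √(7*(-10) - 70) = √(-70 - 70) = √(-140) = 2*I*√35 ≈ 11.832*I)
d(j) = -2 + (j + 2*I*√35)/(-54 + j) (d(j) = -2 + (j + 2*I*√35)/(j - 54) = -2 + (j + 2*I*√35)/(-54 + j))
1/d(0*(-7) - 1) = 1/((108 - (0*(-7) - 1) + 2*I*√35)/(-54 + (0*(-7) - 1))) = 1/((108 - (0 - 1) + 2*I*√35)/(-54 + (0 - 1))) = 1/((108 - 1*(-1) + 2*I*√35)/(-54 - 1)) = 1/((108 + 1 + 2*I*√35)/(-55)) = 1/(-(109 + 2*I*√35)/55) = 1/(-109/55 - 2*I*√35/55)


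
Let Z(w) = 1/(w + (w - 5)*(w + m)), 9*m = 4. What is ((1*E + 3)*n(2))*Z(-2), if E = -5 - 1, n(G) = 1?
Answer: -27/80 ≈ -0.33750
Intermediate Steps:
m = 4/9 (m = (⅑)*4 = 4/9 ≈ 0.44444)
E = -6
Z(w) = 1/(w + (-5 + w)*(4/9 + w)) (Z(w) = 1/(w + (w - 5)*(w + 4/9)) = 1/(w + (-5 + w)*(4/9 + w)))
((1*E + 3)*n(2))*Z(-2) = ((1*(-6) + 3)*1)*(9/(-20 - 32*(-2) + 9*(-2)²)) = ((-6 + 3)*1)*(9/(-20 + 64 + 9*4)) = (-3*1)*(9/(-20 + 64 + 36)) = -27/80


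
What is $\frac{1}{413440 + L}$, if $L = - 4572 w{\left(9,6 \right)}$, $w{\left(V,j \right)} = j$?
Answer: $\frac{1}{386008} \approx 2.5906 \cdot 10^{-6}$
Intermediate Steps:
$L = -27432$ ($L = \left(-4572\right) 6 = -27432$)
$\frac{1}{413440 + L} = \frac{1}{413440 - 27432} = \frac{1}{386008}$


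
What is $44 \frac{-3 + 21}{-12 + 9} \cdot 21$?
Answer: $-5544$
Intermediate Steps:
$44 \frac{-3 + 21}{-12 + 9} \cdot 21 = 44 \frac{18}{-3} \cdot 21 = 44 \cdot 18 \left(- \frac{1}{3}\right) 21 = 44 \left(-6\right) 21 = \left(-264\right) 21 = -5544$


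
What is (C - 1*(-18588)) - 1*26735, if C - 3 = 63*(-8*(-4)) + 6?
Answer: -6122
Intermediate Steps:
C = 2025 (C = 3 + (63*(-8*(-4)) + 6) = 3 + (63*32 + 6) = 3 + (2016 + 6) = 3 + 2022 = 2025)
(C - 1*(-18588)) - 1*26735 = (2025 - 1*(-18588)) - 1*26735 = (2025 + 18588) - 26735 = 20613 - 26735 = -6122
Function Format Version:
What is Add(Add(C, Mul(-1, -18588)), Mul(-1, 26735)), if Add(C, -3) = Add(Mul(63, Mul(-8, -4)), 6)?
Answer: -6122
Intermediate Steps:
C = 2025 (C = Add(3, Add(Mul(63, Mul(-8, -4)), 6)) = Add(3, Add(Mul(63, 32), 6)) = Add(3, Add(2016, 6)) = Add(3, 2022) = 2025)
Add(Add(C, Mul(-1, -18588)), Mul(-1, 26735)) = Add(Add(2025, Mul(-1, -18588)), Mul(-1, 26735)) = Add(Add(2025, 18588), -26735) = Add(20613, -26735) = -6122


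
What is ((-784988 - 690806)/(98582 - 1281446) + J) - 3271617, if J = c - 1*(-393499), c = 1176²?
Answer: -884274085447/591432 ≈ -1.4951e+6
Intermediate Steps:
c = 1382976
J = 1776475 (J = 1382976 - 1*(-393499) = 1382976 + 393499 = 1776475)
((-784988 - 690806)/(98582 - 1281446) + J) - 3271617 = ((-784988 - 690806)/(98582 - 1281446) + 1776475) - 3271617 = (-1475794/(-1182864) + 1776475) - 3271617 = (-1475794*(-1/1182864) + 1776475) - 3271617 = (737897/591432 + 1776475) - 3271617 = 1050664900097/591432 - 3271617 = -884274085447/591432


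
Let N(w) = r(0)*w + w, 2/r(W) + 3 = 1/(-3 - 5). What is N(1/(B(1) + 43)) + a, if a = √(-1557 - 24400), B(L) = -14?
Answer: 9/725 + I*√25957 ≈ 0.012414 + 161.11*I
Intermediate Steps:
r(W) = -16/25 (r(W) = 2/(-3 + 1/(-3 - 5)) = 2/(-3 + 1/(-8)) = 2/(-3 - ⅛) = 2/(-25/8) = 2*(-8/25) = -16/25)
N(w) = 9*w/25 (N(w) = -16*w/25 + w = 9*w/25)
a = I*√25957 (a = √(-25957) = I*√25957 ≈ 161.11*I)
N(1/(B(1) + 43)) + a = 9/(25*(-14 + 43)) + I*√25957 = (9/25)/29 + I*√25957 = (9/25)*(1/29) + I*√25957 = 9/725 + I*√25957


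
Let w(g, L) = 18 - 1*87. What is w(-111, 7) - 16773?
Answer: -16842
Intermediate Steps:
w(g, L) = -69 (w(g, L) = 18 - 87 = -69)
w(-111, 7) - 16773 = -69 - 16773 = -16842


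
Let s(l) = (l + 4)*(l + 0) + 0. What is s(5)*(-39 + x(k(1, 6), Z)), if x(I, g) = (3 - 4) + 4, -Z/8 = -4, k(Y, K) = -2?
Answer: -1620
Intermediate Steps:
Z = 32 (Z = -8*(-4) = 32)
s(l) = l*(4 + l) (s(l) = (4 + l)*l + 0 = l*(4 + l) + 0 = l*(4 + l))
x(I, g) = 3 (x(I, g) = -1 + 4 = 3)
s(5)*(-39 + x(k(1, 6), Z)) = (5*(4 + 5))*(-39 + 3) = (5*9)*(-36) = 45*(-36) = -1620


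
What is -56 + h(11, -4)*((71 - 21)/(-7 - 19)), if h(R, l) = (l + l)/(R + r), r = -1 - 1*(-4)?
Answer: -4996/91 ≈ -54.901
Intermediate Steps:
r = 3 (r = -1 + 4 = 3)
h(R, l) = 2*l/(3 + R) (h(R, l) = (l + l)/(R + 3) = (2*l)/(3 + R) = 2*l/(3 + R))
-56 + h(11, -4)*((71 - 21)/(-7 - 19)) = -56 + (2*(-4)/(3 + 11))*((71 - 21)/(-7 - 19)) = -56 + (2*(-4)/14)*(50/(-26)) = -56 + (2*(-4)*(1/14))*(50*(-1/26)) = -56 - 4/7*(-25/13) = -56 + 100/91 = -4996/91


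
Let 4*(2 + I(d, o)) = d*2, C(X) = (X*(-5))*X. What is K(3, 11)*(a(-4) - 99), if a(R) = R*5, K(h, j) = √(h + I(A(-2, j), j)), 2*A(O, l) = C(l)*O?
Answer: -119*√1214/2 ≈ -2073.1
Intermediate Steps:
C(X) = -5*X² (C(X) = (-5*X)*X = -5*X²)
A(O, l) = -5*O*l²/2 (A(O, l) = ((-5*l²)*O)/2 = (-5*O*l²)/2 = -5*O*l²/2)
I(d, o) = -2 + d/2 (I(d, o) = -2 + (d*2)/4 = -2 + (2*d)/4 = -2 + d/2)
K(h, j) = √(-2 + h + 5*j²/2) (K(h, j) = √(h + (-2 + (-5/2*(-2)*j²)/2)) = √(h + (-2 + (5*j²)/2)) = √(h + (-2 + 5*j²/2)) = √(-2 + h + 5*j²/2))
a(R) = 5*R
K(3, 11)*(a(-4) - 99) = (√(-8 + 4*3 + 10*11²)/2)*(5*(-4) - 99) = (√(-8 + 12 + 10*121)/2)*(-20 - 99) = (√(-8 + 12 + 1210)/2)*(-119) = (√1214/2)*(-119) = -119*√1214/2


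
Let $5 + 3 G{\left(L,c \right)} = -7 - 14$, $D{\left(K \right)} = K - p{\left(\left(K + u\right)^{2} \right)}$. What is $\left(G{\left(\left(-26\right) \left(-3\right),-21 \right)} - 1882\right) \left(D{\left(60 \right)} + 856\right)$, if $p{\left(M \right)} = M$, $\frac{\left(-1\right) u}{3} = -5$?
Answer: $\frac{26709448}{3} \approx 8.9032 \cdot 10^{6}$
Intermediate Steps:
$u = 15$ ($u = \left(-3\right) \left(-5\right) = 15$)
$D{\left(K \right)} = K - \left(15 + K\right)^{2}$ ($D{\left(K \right)} = K - \left(K + 15\right)^{2} = K - \left(15 + K\right)^{2}$)
$G{\left(L,c \right)} = - \frac{26}{3}$ ($G{\left(L,c \right)} = - \frac{5}{3} + \frac{-7 - 14}{3} = - \frac{5}{3} + \frac{1}{3} \left(-21\right) = - \frac{5}{3} - 7 = - \frac{26}{3}$)
$\left(G{\left(\left(-26\right) \left(-3\right),-21 \right)} - 1882\right) \left(D{\left(60 \right)} + 856\right) = \left(- \frac{26}{3} - 1882\right) \left(\left(60 - \left(15 + 60\right)^{2}\right) + 856\right) = - \frac{5672 \left(\left(60 - 75^{2}\right) + 856\right)}{3} = - \frac{5672 \left(\left(60 - 5625\right) + 856\right)}{3} = - \frac{5672 \left(-5565 + 856\right)}{3} = \left(- \frac{5672}{3}\right) \left(-4709\right) = \frac{26709448}{3}$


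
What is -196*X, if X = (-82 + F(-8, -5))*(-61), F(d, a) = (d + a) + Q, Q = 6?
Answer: -1064084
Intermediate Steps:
F(d, a) = 6 + a + d (F(d, a) = (d + a) + 6 = (a + d) + 6 = 6 + a + d)
X = 5429 (X = (-82 + (6 - 5 - 8))*(-61) = (-82 - 7)*(-61) = -89*(-61) = 5429)
-196*X = -196*5429 = -1064084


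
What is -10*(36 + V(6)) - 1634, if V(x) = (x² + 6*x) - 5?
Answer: -2664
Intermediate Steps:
V(x) = -5 + x² + 6*x
-10*(36 + V(6)) - 1634 = -10*(36 + (-5 + 6² + 6*6)) - 1634 = -10*(36 + (-5 + 36 + 36)) - 1634 = -10*(36 + 67) - 1634 = -10*103 - 1634 = -1030 - 1634 = -2664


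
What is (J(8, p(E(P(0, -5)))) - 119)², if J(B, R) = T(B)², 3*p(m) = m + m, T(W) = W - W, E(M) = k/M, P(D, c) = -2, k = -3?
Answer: 14161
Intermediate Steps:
E(M) = -3/M
T(W) = 0
p(m) = 2*m/3 (p(m) = (m + m)/3 = (2*m)/3 = 2*m/3)
J(B, R) = 0 (J(B, R) = 0² = 0)
(J(8, p(E(P(0, -5)))) - 119)² = (0 - 119)² = (-119)² = 14161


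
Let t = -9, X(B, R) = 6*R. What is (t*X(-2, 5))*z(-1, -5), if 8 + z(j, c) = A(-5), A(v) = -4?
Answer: 3240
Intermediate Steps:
z(j, c) = -12 (z(j, c) = -8 - 4 = -12)
(t*X(-2, 5))*z(-1, -5) = -54*5*(-12) = -9*30*(-12) = -270*(-12) = 3240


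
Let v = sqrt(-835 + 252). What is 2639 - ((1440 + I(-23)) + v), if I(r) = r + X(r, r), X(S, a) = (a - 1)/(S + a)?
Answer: 28094/23 - I*sqrt(583) ≈ 1221.5 - 24.145*I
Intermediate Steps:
X(S, a) = (-1 + a)/(S + a)
v = I*sqrt(583) (v = sqrt(-583) = I*sqrt(583) ≈ 24.145*I)
I(r) = r + (-1 + r)/(2*r) (I(r) = r + (-1 + r)/(r + r) = r + (-1 + r)/((2*r)) = r + (1/(2*r))*(-1 + r) = r + (-1 + r)/(2*r))
2639 - ((1440 + I(-23)) + v) = 2639 - ((1440 + (1/2 - 23 - 1/2/(-23))) + I*sqrt(583)) = 2639 - ((1440 + (1/2 - 23 - 1/2*(-1/23))) + I*sqrt(583)) = 2639 - ((1440 + (1/2 - 23 + 1/46)) + I*sqrt(583)) = 2639 - ((1440 - 517/23) + I*sqrt(583)) = 2639 - (32603/23 + I*sqrt(583)) = 2639 + (-32603/23 - I*sqrt(583)) = 28094/23 - I*sqrt(583)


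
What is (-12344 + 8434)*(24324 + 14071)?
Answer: -150124450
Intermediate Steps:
(-12344 + 8434)*(24324 + 14071) = -3910*38395 = -150124450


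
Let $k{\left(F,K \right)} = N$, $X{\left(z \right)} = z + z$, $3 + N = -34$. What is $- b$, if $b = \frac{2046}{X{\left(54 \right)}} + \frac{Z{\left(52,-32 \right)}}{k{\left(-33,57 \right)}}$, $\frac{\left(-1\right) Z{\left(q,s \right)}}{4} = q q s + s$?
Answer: $\frac{6219703}{666} \approx 9338.9$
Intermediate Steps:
$N = -37$ ($N = -3 - 34 = -37$)
$X{\left(z \right)} = 2 z$
$Z{\left(q,s \right)} = - 4 s - 4 s q^{2}$ ($Z{\left(q,s \right)} = - 4 \left(q q s + s\right) = - 4 \left(q^{2} s + s\right) = - 4 \left(s q^{2} + s\right) = - 4 \left(s + s q^{2}\right) = - 4 s - 4 s q^{2}$)
$k{\left(F,K \right)} = -37$
$b = - \frac{6219703}{666}$ ($b = \frac{2046}{2 \cdot 54} + \frac{\left(-4\right) \left(-32\right) \left(1 + 52^{2}\right)}{-37} = \frac{2046}{108} + \left(-4\right) \left(-32\right) \left(1 + 2704\right) \left(- \frac{1}{37}\right) = 2046 \cdot \frac{1}{108} + \left(-4\right) \left(-32\right) 2705 \left(- \frac{1}{37}\right) = \frac{341}{18} + 346240 \left(- \frac{1}{37}\right) = \frac{341}{18} - \frac{346240}{37} = - \frac{6219703}{666} \approx -9338.9$)
$- b = \left(-1\right) \left(- \frac{6219703}{666}\right) = \frac{6219703}{666}$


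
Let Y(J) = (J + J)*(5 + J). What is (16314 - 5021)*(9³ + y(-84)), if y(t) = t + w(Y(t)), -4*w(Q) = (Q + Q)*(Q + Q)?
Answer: -1989209313327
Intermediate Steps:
Y(J) = 2*J*(5 + J) (Y(J) = (2*J)*(5 + J) = 2*J*(5 + J))
w(Q) = -Q² (w(Q) = -(Q + Q)*(Q + Q)/4 = -2*Q*2*Q/4 = -Q²)
y(t) = t - 4*t²*(5 + t)² (y(t) = t - (2*t*(5 + t))² = t - 4*t²*(5 + t)²)
(16314 - 5021)*(9³ + y(-84)) = (16314 - 5021)*(9³ - 84*(1 - 4*(-84)*(5 - 84)²)) = 11293*(729 - 84*(1 - 4*(-84)*(-79)²)) = 11293*(729 - 84*(1 - 4*(-84)*6241)) = 11293*(729 - 84*(1 + 2096976)) = 11293*(729 - 84*2096977) = 11293*(729 - 176146068) = 11293*(-176145339) = -1989209313327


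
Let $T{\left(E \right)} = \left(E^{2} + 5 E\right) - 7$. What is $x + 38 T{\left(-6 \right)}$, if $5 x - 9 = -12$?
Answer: $- \frac{193}{5} \approx -38.6$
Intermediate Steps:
$x = - \frac{3}{5}$ ($x = \frac{9}{5} + \frac{1}{5} \left(-12\right) = \frac{9}{5} - \frac{12}{5} = - \frac{3}{5} \approx -0.6$)
$T{\left(E \right)} = -7 + E^{2} + 5 E$
$x + 38 T{\left(-6 \right)} = - \frac{3}{5} + 38 \left(-7 + \left(-6\right)^{2} + 5 \left(-6\right)\right) = - \frac{3}{5} + 38 \left(-7 + 36 - 30\right) = - \frac{3}{5} + 38 \left(-1\right) = - \frac{3}{5} - 38 = - \frac{193}{5}$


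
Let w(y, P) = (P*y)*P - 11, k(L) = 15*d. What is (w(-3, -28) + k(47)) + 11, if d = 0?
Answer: -2352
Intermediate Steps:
k(L) = 0 (k(L) = 15*0 = 0)
w(y, P) = -11 + y*P² (w(y, P) = y*P² - 11 = -11 + y*P²)
(w(-3, -28) + k(47)) + 11 = ((-11 - 3*(-28)²) + 0) + 11 = ((-11 - 3*784) + 0) + 11 = ((-11 - 2352) + 0) + 11 = (-2363 + 0) + 11 = -2363 + 11 = -2352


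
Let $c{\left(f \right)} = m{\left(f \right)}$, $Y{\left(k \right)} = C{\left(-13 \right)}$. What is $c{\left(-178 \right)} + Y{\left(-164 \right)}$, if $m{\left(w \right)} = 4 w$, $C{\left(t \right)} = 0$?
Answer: $-712$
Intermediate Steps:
$Y{\left(k \right)} = 0$
$c{\left(f \right)} = 4 f$
$c{\left(-178 \right)} + Y{\left(-164 \right)} = 4 \left(-178\right) + 0 = -712 + 0 = -712$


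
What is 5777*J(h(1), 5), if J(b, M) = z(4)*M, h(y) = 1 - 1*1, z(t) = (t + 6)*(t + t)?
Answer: 2310800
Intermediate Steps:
z(t) = 2*t*(6 + t) (z(t) = (6 + t)*(2*t) = 2*t*(6 + t))
h(y) = 0 (h(y) = 1 - 1 = 0)
J(b, M) = 80*M (J(b, M) = (2*4*(6 + 4))*M = (2*4*10)*M = 80*M)
5777*J(h(1), 5) = 5777*(80*5) = 5777*400 = 2310800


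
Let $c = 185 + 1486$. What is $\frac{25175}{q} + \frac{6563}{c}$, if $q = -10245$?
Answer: $\frac{1678034}{1141293} \approx 1.4703$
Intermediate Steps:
$c = 1671$
$\frac{25175}{q} + \frac{6563}{c} = \frac{25175}{-10245} + \frac{6563}{1671} = 25175 \left(- \frac{1}{10245}\right) + 6563 \cdot \frac{1}{1671} = - \frac{5035}{2049} + \frac{6563}{1671} = \frac{1678034}{1141293}$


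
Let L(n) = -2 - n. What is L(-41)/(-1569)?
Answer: -13/523 ≈ -0.024857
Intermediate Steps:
L(-41)/(-1569) = (-2 - 1*(-41))/(-1569) = (-2 + 41)*(-1/1569) = 39*(-1/1569) = -13/523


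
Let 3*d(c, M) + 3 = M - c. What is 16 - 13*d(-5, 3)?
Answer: -17/3 ≈ -5.6667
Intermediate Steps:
d(c, M) = -1 - c/3 + M/3 (d(c, M) = -1 + (M - c)/3 = -1 + (-c/3 + M/3) = -1 - c/3 + M/3)
16 - 13*d(-5, 3) = 16 - 13*(-1 - 1/3*(-5) + (1/3)*3) = 16 - 13*(-1 + 5/3 + 1) = 16 - 13*5/3 = 16 - 65/3 = -17/3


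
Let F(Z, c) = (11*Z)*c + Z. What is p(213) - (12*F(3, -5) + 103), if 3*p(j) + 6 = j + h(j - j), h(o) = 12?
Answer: 1914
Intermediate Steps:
F(Z, c) = Z + 11*Z*c (F(Z, c) = 11*Z*c + Z = Z + 11*Z*c)
p(j) = 2 + j/3 (p(j) = -2 + (j + 12)/3 = -2 + (12 + j)/3 = -2 + (4 + j/3) = 2 + j/3)
p(213) - (12*F(3, -5) + 103) = (2 + (⅓)*213) - (12*(3*(1 + 11*(-5))) + 103) = (2 + 71) - (12*(3*(1 - 55)) + 103) = 73 - (12*(3*(-54)) + 103) = 73 - (12*(-162) + 103) = 73 - (-1944 + 103) = 73 - 1*(-1841) = 73 + 1841 = 1914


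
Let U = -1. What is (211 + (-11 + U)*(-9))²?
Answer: 101761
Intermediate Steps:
(211 + (-11 + U)*(-9))² = (211 + (-11 - 1)*(-9))² = (211 - 12*(-9))² = (211 + 108)² = 319² = 101761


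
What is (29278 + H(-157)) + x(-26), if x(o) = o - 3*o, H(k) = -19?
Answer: 29311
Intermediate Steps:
x(o) = -2*o
(29278 + H(-157)) + x(-26) = (29278 - 19) - 2*(-26) = 29259 + 52 = 29311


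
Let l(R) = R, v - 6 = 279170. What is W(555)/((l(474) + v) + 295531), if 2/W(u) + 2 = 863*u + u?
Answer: 1/137904821379 ≈ 7.2514e-12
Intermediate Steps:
v = 279176 (v = 6 + 279170 = 279176)
W(u) = 2/(-2 + 864*u) (W(u) = 2/(-2 + (863*u + u)) = 2/(-2 + 864*u))
W(555)/((l(474) + v) + 295531) = 1/((-1 + 432*555)*((474 + 279176) + 295531)) = 1/((-1 + 239760)*(279650 + 295531)) = 1/(239759*575181) = (1/239759)*(1/575181) = 1/137904821379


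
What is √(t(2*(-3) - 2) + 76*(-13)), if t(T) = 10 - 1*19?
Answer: I*√997 ≈ 31.575*I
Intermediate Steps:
t(T) = -9 (t(T) = 10 - 19 = -9)
√(t(2*(-3) - 2) + 76*(-13)) = √(-9 + 76*(-13)) = √(-9 - 988) = √(-997) = I*√997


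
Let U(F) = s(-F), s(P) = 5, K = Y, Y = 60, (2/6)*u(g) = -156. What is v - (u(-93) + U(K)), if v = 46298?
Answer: 46761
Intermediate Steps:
u(g) = -468 (u(g) = 3*(-156) = -468)
K = 60
U(F) = 5
v - (u(-93) + U(K)) = 46298 - (-468 + 5) = 46298 - 1*(-463) = 46298 + 463 = 46761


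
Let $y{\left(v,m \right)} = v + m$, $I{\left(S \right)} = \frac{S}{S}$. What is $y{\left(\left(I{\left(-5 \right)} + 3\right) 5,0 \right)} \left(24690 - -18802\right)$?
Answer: $869840$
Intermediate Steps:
$I{\left(S \right)} = 1$
$y{\left(v,m \right)} = m + v$
$y{\left(\left(I{\left(-5 \right)} + 3\right) 5,0 \right)} \left(24690 - -18802\right) = \left(0 + \left(1 + 3\right) 5\right) \left(24690 - -18802\right) = \left(0 + 4 \cdot 5\right) \left(24690 + 18802\right) = \left(0 + 20\right) 43492 = 20 \cdot 43492 = 869840$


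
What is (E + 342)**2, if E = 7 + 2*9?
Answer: 134689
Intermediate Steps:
E = 25 (E = 7 + 18 = 25)
(E + 342)**2 = (25 + 342)**2 = 367**2 = 134689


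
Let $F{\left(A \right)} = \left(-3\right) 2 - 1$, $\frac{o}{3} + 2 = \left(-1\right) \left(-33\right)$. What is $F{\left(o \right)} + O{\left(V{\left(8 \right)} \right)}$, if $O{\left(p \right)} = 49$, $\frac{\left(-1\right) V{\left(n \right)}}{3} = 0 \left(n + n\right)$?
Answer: $42$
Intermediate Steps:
$V{\left(n \right)} = 0$ ($V{\left(n \right)} = - 3 \cdot 0 \left(n + n\right) = - 3 \cdot 0 \cdot 2 n = \left(-3\right) 0 = 0$)
$o = 93$ ($o = -6 + 3 \left(\left(-1\right) \left(-33\right)\right) = -6 + 3 \cdot 33 = -6 + 99 = 93$)
$F{\left(A \right)} = -7$ ($F{\left(A \right)} = -6 - 1 = -7$)
$F{\left(o \right)} + O{\left(V{\left(8 \right)} \right)} = -7 + 49 = 42$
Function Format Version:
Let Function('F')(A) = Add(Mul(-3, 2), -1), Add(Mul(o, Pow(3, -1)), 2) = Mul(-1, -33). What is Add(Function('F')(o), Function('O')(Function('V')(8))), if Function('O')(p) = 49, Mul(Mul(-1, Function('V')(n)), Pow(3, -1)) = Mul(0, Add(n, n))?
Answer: 42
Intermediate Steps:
Function('V')(n) = 0 (Function('V')(n) = Mul(-3, Mul(0, Add(n, n))) = Mul(-3, Mul(0, Mul(2, n))) = Mul(-3, 0) = 0)
o = 93 (o = Add(-6, Mul(3, Mul(-1, -33))) = Add(-6, Mul(3, 33)) = Add(-6, 99) = 93)
Function('F')(A) = -7 (Function('F')(A) = Add(-6, -1) = -7)
Add(Function('F')(o), Function('O')(Function('V')(8))) = Add(-7, 49) = 42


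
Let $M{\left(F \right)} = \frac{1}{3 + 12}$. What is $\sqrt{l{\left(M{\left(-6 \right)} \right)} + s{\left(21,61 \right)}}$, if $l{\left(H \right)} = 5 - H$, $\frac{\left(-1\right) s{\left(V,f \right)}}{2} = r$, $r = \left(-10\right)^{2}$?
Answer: $\frac{i \sqrt{43890}}{15} \approx 13.967 i$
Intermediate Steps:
$r = 100$
$s{\left(V,f \right)} = -200$ ($s{\left(V,f \right)} = \left(-2\right) 100 = -200$)
$M{\left(F \right)} = \frac{1}{15}$
$\sqrt{l{\left(M{\left(-6 \right)} \right)} + s{\left(21,61 \right)}} = \sqrt{\left(5 - \frac{1}{15}\right) - 200} = \sqrt{\frac{74}{15} - 200} = \sqrt{- \frac{2926}{15}} = \frac{i \sqrt{43890}}{15}$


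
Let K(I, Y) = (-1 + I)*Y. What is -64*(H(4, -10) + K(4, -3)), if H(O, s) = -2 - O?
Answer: 960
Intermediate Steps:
K(I, Y) = Y*(-1 + I)
-64*(H(4, -10) + K(4, -3)) = -64*((-2 - 1*4) - 3*(-1 + 4)) = -64*((-2 - 4) - 3*3) = -64*(-6 - 9) = -64*(-15) = 960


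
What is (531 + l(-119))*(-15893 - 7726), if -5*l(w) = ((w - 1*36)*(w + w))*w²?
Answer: 2467697224413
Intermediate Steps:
l(w) = -2*w³*(-36 + w)/5 (l(w) = -(w - 1*36)*(w + w)*w²/5 = -(w - 36)*(2*w)*w²/5 = -(-36 + w)*(2*w)*w²/5 = -2*w*(-36 + w)*w²/5 = -2*w³*(-36 + w)/5)
(531 + l(-119))*(-15893 - 7726) = (531 + (⅖)*(-119)³*(36 - 1*(-119)))*(-15893 - 7726) = (531 + (⅖)*(-1685159)*(36 + 119))*(-23619) = (531 + (⅖)*(-1685159)*155)*(-23619) = (531 - 104479858)*(-23619) = -104479327*(-23619) = 2467697224413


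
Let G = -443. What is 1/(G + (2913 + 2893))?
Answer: 1/5363 ≈ 0.00018646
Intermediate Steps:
1/(G + (2913 + 2893)) = 1/(-443 + (2913 + 2893)) = 1/(-443 + 5806) = 1/5363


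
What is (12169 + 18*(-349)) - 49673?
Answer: -43786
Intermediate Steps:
(12169 + 18*(-349)) - 49673 = (12169 - 6282) - 49673 = 5887 - 49673 = -43786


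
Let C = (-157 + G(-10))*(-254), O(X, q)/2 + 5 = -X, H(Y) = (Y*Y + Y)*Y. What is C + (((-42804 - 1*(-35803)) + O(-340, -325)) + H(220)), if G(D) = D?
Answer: 10732487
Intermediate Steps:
H(Y) = Y*(Y + Y²) (H(Y) = (Y² + Y)*Y = (Y + Y²)*Y = Y*(Y + Y²))
O(X, q) = -10 - 2*X (O(X, q) = -10 + 2*(-X) = -10 - 2*X)
C = 42418 (C = (-157 - 10)*(-254) = -167*(-254) = 42418)
C + (((-42804 - 1*(-35803)) + O(-340, -325)) + H(220)) = 42418 + (((-42804 - 1*(-35803)) + (-10 - 2*(-340))) + 220²*(1 + 220)) = 42418 + (((-42804 + 35803) + (-10 + 680)) + 48400*221) = 42418 + ((-7001 + 670) + 10696400) = 42418 + (-6331 + 10696400) = 42418 + 10690069 = 10732487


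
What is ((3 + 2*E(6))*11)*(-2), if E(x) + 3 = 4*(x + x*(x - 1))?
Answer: -6270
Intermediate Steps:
E(x) = -3 + 4*x + 4*x*(-1 + x) (E(x) = -3 + 4*(x + x*(x - 1)) = -3 + 4*(x + x*(-1 + x)) = -3 + (4*x + 4*x*(-1 + x)) = -3 + 4*x + 4*x*(-1 + x))
((3 + 2*E(6))*11)*(-2) = ((3 + 2*(-3 + 4*6²))*11)*(-2) = ((3 + 2*(-3 + 4*36))*11)*(-2) = ((3 + 2*(-3 + 144))*11)*(-2) = ((3 + 2*141)*11)*(-2) = ((3 + 282)*11)*(-2) = (285*11)*(-2) = 3135*(-2) = -6270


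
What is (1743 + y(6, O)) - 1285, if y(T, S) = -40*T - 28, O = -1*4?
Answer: 190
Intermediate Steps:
O = -4
y(T, S) = -28 - 40*T
(1743 + y(6, O)) - 1285 = (1743 + (-28 - 40*6)) - 1285 = (1743 + (-28 - 240)) - 1285 = (1743 - 268) - 1285 = 1475 - 1285 = 190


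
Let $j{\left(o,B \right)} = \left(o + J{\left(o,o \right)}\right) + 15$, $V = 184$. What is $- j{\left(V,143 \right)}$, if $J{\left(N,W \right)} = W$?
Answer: $-383$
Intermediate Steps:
$j{\left(o,B \right)} = 15 + 2 o$ ($j{\left(o,B \right)} = \left(o + o\right) + 15 = 2 o + 15 = 15 + 2 o$)
$- j{\left(V,143 \right)} = - (15 + 2 \cdot 184) = - (15 + 368) = \left(-1\right) 383 = -383$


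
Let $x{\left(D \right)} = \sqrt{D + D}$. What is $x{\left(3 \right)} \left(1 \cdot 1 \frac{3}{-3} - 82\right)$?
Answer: $- 83 \sqrt{6} \approx -203.31$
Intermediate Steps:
$x{\left(D \right)} = \sqrt{2} \sqrt{D}$ ($x{\left(D \right)} = \sqrt{2 D} = \sqrt{2} \sqrt{D}$)
$x{\left(3 \right)} \left(1 \cdot 1 \frac{3}{-3} - 82\right) = \sqrt{2} \sqrt{3} \left(1 \cdot 1 \frac{3}{-3} - 82\right) = \sqrt{6} \left(1 \cdot 3 \left(- \frac{1}{3}\right) - 82\right) = \sqrt{6} \left(1 \left(-1\right) - 82\right) = \sqrt{6} \left(-1 - 82\right) = \sqrt{6} \left(-83\right) = - 83 \sqrt{6}$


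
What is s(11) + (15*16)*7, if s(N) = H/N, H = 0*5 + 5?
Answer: 18485/11 ≈ 1680.5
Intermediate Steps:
H = 5 (H = 0 + 5 = 5)
s(N) = 5/N
s(11) + (15*16)*7 = 5/11 + (15*16)*7 = 5*(1/11) + 240*7 = 5/11 + 1680 = 18485/11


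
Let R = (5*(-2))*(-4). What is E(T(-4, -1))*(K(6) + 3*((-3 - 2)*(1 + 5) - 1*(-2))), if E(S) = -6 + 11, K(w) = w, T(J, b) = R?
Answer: -390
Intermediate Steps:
R = 40 (R = -10*(-4) = 40)
T(J, b) = 40
E(S) = 5
E(T(-4, -1))*(K(6) + 3*((-3 - 2)*(1 + 5) - 1*(-2))) = 5*(6 + 3*((-3 - 2)*(1 + 5) - 1*(-2))) = 5*(6 + 3*(-5*6 + 2)) = 5*(6 + 3*(-30 + 2)) = 5*(6 + 3*(-28)) = 5*(6 - 84) = 5*(-78) = -390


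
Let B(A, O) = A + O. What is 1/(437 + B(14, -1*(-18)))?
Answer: 1/469 ≈ 0.0021322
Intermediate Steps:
1/(437 + B(14, -1*(-18))) = 1/(437 + (14 - 1*(-18))) = 1/(437 + (14 + 18)) = 1/(437 + 32) = 1/469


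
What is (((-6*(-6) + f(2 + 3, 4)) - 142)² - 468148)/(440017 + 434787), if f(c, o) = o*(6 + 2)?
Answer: -16524/31243 ≈ -0.52889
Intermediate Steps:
f(c, o) = 8*o (f(c, o) = o*8 = 8*o)
(((-6*(-6) + f(2 + 3, 4)) - 142)² - 468148)/(440017 + 434787) = (((-6*(-6) + 8*4) - 142)² - 468148)/(440017 + 434787) = (((36 + 32) - 142)² - 468148)/874804 = ((68 - 142)² - 468148)*(1/874804) = ((-74)² - 468148)*(1/874804) = (5476 - 468148)*(1/874804) = -462672*1/874804 = -16524/31243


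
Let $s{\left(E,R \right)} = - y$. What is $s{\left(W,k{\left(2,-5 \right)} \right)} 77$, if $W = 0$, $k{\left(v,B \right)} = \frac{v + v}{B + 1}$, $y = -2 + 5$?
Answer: $-231$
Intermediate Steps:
$y = 3$
$k{\left(v,B \right)} = \frac{2 v}{1 + B}$
$s{\left(E,R \right)} = -3$ ($s{\left(E,R \right)} = \left(-1\right) 3 = -3$)
$s{\left(W,k{\left(2,-5 \right)} \right)} 77 = \left(-3\right) 77 = -231$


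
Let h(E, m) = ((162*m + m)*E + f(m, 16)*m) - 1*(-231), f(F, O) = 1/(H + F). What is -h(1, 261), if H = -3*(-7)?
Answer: -4020843/94 ≈ -42775.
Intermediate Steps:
H = 21
f(F, O) = 1/(21 + F)
h(E, m) = 231 + m/(21 + m) + 163*E*m (h(E, m) = ((162*m + m)*E + m/(21 + m)) - 1*(-231) = ((163*m)*E + m/(21 + m)) + 231 = (163*E*m + m/(21 + m)) + 231 = (m/(21 + m) + 163*E*m) + 231 = 231 + m/(21 + m) + 163*E*m)
-h(1, 261) = -(261 + (21 + 261)*(231 + 163*1*261))/(21 + 261) = -(261 + 282*(231 + 42543))/282 = -(261 + 282*42774)/282 = -(261 + 12062268)/282 = -12062529/282 = -1*4020843/94 = -4020843/94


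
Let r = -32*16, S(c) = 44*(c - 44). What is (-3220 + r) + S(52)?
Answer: -3380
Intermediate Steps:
S(c) = -1936 + 44*c (S(c) = 44*(-44 + c) = -1936 + 44*c)
r = -512
(-3220 + r) + S(52) = (-3220 - 512) + (-1936 + 44*52) = -3732 + (-1936 + 2288) = -3732 + 352 = -3380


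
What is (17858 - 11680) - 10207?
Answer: -4029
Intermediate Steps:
(17858 - 11680) - 10207 = 6178 - 10207 = -4029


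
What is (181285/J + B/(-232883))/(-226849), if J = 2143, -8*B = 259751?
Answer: -338302203633/905705102035048 ≈ -0.00037352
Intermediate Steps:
B = -259751/8 (B = -⅛*259751 = -259751/8 ≈ -32469.)
(181285/J + B/(-232883))/(-226849) = (181285/2143 - 259751/8/(-232883))/(-226849) = (181285*(1/2143) - 259751/8*(-1/232883))*(-1/226849) = (181285/2143 + 259751/1863064)*(-1/226849) = (338302203633/3992546152)*(-1/226849) = -338302203633/905705102035048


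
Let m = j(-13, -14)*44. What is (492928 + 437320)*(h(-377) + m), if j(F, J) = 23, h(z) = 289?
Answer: 1210252648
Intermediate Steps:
m = 1012 (m = 23*44 = 1012)
(492928 + 437320)*(h(-377) + m) = (492928 + 437320)*(289 + 1012) = 930248*1301 = 1210252648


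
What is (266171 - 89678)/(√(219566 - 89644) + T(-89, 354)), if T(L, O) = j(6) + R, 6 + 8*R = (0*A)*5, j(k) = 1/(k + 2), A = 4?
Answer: 2353240/2771661 + 3765184*√129922/2771661 ≈ 490.50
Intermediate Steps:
j(k) = 1/(2 + k)
R = -¾ (R = -¾ + ((0*4)*5)/8 = -¾ + (0*5)/8 = -¾ + (⅛)*0 = -¾ + 0 = -¾ ≈ -0.75000)
T(L, O) = -5/8 (T(L, O) = 1/(2 + 6) - ¾ = 1/8 - ¾ = ⅛ - ¾ = -5/8)
(266171 - 89678)/(√(219566 - 89644) + T(-89, 354)) = (266171 - 89678)/(√(219566 - 89644) - 5/8) = 176493/(√129922 - 5/8) = 176493/(-5/8 + √129922)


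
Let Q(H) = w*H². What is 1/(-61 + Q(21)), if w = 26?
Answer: 1/11405 ≈ 8.7681e-5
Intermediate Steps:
Q(H) = 26*H²
1/(-61 + Q(21)) = 1/(-61 + 26*21²) = 1/(-61 + 26*441) = 1/(-61 + 11466) = 1/11405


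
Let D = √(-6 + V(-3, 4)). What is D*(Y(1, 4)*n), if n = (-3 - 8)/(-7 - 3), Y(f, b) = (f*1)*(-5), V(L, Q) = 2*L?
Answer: -11*I*√3 ≈ -19.053*I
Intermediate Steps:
Y(f, b) = -5*f (Y(f, b) = f*(-5) = -5*f)
n = 11/10 (n = -11/(-10) = -11*(-⅒) = 11/10 ≈ 1.1000)
D = 2*I*√3 (D = √(-6 + 2*(-3)) = √(-6 - 6) = √(-12) = 2*I*√3 ≈ 3.4641*I)
D*(Y(1, 4)*n) = (2*I*√3)*(-5*1*(11/10)) = (2*I*√3)*(-5*11/10) = (2*I*√3)*(-11/2) = -11*I*√3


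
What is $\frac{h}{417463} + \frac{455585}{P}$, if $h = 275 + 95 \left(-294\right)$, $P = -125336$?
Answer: $- \frac{193656047935}{52323142568} \approx -3.7012$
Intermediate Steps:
$h = -27655$ ($h = 275 - 27930 = -27655$)
$\frac{h}{417463} + \frac{455585}{P} = - \frac{27655}{417463} + \frac{455585}{-125336} = \left(-27655\right) \frac{1}{417463} + 455585 \left(- \frac{1}{125336}\right) = - \frac{27655}{417463} - \frac{455585}{125336} = - \frac{193656047935}{52323142568}$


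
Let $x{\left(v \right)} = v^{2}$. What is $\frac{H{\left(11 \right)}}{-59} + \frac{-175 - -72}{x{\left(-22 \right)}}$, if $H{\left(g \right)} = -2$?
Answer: $- \frac{5109}{28556} \approx -0.17891$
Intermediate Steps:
$\frac{H{\left(11 \right)}}{-59} + \frac{-175 - -72}{x{\left(-22 \right)}} = - \frac{2}{-59} + \frac{-175 - -72}{\left(-22\right)^{2}} = \left(-2\right) \left(- \frac{1}{59}\right) + \frac{-175 + 72}{484} = \frac{2}{59} - \frac{103}{484} = - \frac{5109}{28556}$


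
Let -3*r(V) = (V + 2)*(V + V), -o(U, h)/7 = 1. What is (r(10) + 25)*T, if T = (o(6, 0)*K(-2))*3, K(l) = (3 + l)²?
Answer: 1155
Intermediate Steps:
o(U, h) = -7 (o(U, h) = -7*1 = -7)
r(V) = -2*V*(2 + V)/3 (r(V) = -(V + 2)*(V + V)/3 = -(2 + V)*2*V/3 = -2*V*(2 + V)/3)
T = -21 (T = -7*(3 - 2)²*3 = -7*1²*3 = -7*1*3 = -7*3 = -21)
(r(10) + 25)*T = (-⅔*10*(2 + 10) + 25)*(-21) = (-⅔*10*12 + 25)*(-21) = (-80 + 25)*(-21) = -55*(-21) = 1155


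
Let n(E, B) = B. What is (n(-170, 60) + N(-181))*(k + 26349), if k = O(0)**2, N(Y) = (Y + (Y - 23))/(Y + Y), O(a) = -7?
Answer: 291763895/181 ≈ 1.6120e+6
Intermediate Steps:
N(Y) = (-23 + 2*Y)/(2*Y) (N(Y) = (Y + (-23 + Y))/((2*Y)) = (-23 + 2*Y)*(1/(2*Y)) = (-23 + 2*Y)/(2*Y))
k = 49 (k = (-7)**2 = 49)
(n(-170, 60) + N(-181))*(k + 26349) = (60 + (-23/2 - 181)/(-181))*(49 + 26349) = (60 - 1/181*(-385/2))*26398 = (60 + 385/362)*26398 = (22105/362)*26398 = 291763895/181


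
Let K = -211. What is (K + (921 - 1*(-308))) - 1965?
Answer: -947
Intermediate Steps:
(K + (921 - 1*(-308))) - 1965 = (-211 + (921 - 1*(-308))) - 1965 = (-211 + (921 + 308)) - 1965 = (-211 + 1229) - 1965 = 1018 - 1965 = -947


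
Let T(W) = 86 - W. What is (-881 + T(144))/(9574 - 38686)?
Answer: 313/9704 ≈ 0.032255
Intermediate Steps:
(-881 + T(144))/(9574 - 38686) = (-881 + (86 - 1*144))/(9574 - 38686) = (-881 + (86 - 144))/(-29112) = (-881 - 58)*(-1/29112) = -939*(-1/29112) = 313/9704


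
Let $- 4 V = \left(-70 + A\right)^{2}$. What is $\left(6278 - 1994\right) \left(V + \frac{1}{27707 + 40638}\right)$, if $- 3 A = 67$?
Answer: $- \frac{624041172811}{68345} \approx -9.1308 \cdot 10^{6}$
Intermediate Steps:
$A = - \frac{67}{3}$ ($A = \left(- \frac{1}{3}\right) 67 = - \frac{67}{3} \approx -22.333$)
$V = - \frac{76729}{36}$ ($V = - \frac{\left(-70 - \frac{67}{3}\right)^{2}}{4} = - \frac{\left(- \frac{277}{3}\right)^{2}}{4} = \left(- \frac{1}{4}\right) \frac{76729}{9} = - \frac{76729}{36} \approx -2131.4$)
$\left(6278 - 1994\right) \left(V + \frac{1}{27707 + 40638}\right) = \left(6278 - 1994\right) \left(- \frac{76729}{36} + \frac{1}{27707 + 40638}\right) = 4284 \left(- \frac{76729}{36} + \frac{1}{68345}\right) = 4284 \left(- \frac{5244043469}{2460420}\right) = - \frac{624041172811}{68345}$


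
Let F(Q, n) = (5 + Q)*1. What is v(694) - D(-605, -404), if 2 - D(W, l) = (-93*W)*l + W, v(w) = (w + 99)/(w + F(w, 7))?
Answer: -31665211338/1393 ≈ -2.2732e+7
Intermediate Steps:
F(Q, n) = 5 + Q
v(w) = (99 + w)/(5 + 2*w) (v(w) = (w + 99)/(w + (5 + w)) = (99 + w)/(5 + 2*w))
D(W, l) = 2 - W + 93*W*l (D(W, l) = 2 - ((-93*W)*l + W) = 2 - (-93*W*l + W) = 2 - (W - 93*W*l) = 2 + (-W + 93*W*l) = 2 - W + 93*W*l)
v(694) - D(-605, -404) = (99 + 694)/(5 + 2*694) - (2 - 1*(-605) + 93*(-605)*(-404)) = 793/(5 + 1388) - (2 + 605 + 22731060) = 793/1393 - 1*22731667 = (1/1393)*793 - 22731667 = 793/1393 - 22731667 = -31665211338/1393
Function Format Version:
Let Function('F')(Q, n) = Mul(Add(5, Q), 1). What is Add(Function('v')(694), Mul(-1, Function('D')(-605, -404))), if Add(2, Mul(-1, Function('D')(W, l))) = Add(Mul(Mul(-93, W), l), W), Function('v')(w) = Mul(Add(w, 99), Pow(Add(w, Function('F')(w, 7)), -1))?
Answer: Rational(-31665211338, 1393) ≈ -2.2732e+7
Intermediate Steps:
Function('F')(Q, n) = Add(5, Q)
Function('v')(w) = Mul(Pow(Add(5, Mul(2, w)), -1), Add(99, w)) (Function('v')(w) = Mul(Add(w, 99), Pow(Add(w, Add(5, w)), -1)) = Mul(Add(99, w), Pow(Add(5, Mul(2, w)), -1)) = Mul(Pow(Add(5, Mul(2, w)), -1), Add(99, w)))
Function('D')(W, l) = Add(2, Mul(-1, W), Mul(93, W, l)) (Function('D')(W, l) = Add(2, Mul(-1, Add(Mul(Mul(-93, W), l), W))) = Add(2, Mul(-1, Add(Mul(-93, W, l), W))) = Add(2, Mul(-1, Add(W, Mul(-93, W, l)))) = Add(2, Add(Mul(-1, W), Mul(93, W, l))) = Add(2, Mul(-1, W), Mul(93, W, l)))
Add(Function('v')(694), Mul(-1, Function('D')(-605, -404))) = Add(Mul(Pow(Add(5, Mul(2, 694)), -1), Add(99, 694)), Mul(-1, Add(2, Mul(-1, -605), Mul(93, -605, -404)))) = Add(Mul(Pow(Add(5, 1388), -1), 793), Mul(-1, Add(2, 605, 22731060))) = Add(Mul(Pow(1393, -1), 793), Mul(-1, 22731667)) = Add(Mul(Rational(1, 1393), 793), -22731667) = Add(Rational(793, 1393), -22731667) = Rational(-31665211338, 1393)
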